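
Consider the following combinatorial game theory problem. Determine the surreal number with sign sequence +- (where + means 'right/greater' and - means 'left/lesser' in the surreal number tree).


Sign expansion: +-
Rule: track bounds (lo, hi), initially (-inf, +inf). On '+', the current value becomes lo and we move to the simplest number in (value, hi): value + 1 if hi = +inf, otherwise the midpoint (value + hi)/2. On '-', the current value becomes hi and we move to value - 1 if lo = -inf, otherwise the midpoint (lo + value)/2.
Start at 0.
Step 1: sign = +, move right. Bounds: (0, +inf). Value = 1
Step 2: sign = -, move left. Bounds: (0, 1). Value = 1/2
The surreal number with sign expansion +- is 1/2.

1/2


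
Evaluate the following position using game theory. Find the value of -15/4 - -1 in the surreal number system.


x = -15/4, y = -1
Converting to common denominator: 4
x = -15/4, y = -4/4
x - y = -15/4 - -1 = -11/4

-11/4


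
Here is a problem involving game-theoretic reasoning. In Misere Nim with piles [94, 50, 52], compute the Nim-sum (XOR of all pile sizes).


We need the XOR (exclusive or) of all pile sizes.
After XOR-ing pile 1 (size 94): 0 XOR 94 = 94
After XOR-ing pile 2 (size 50): 94 XOR 50 = 108
After XOR-ing pile 3 (size 52): 108 XOR 52 = 88
The Nim-value of this position is 88.

88


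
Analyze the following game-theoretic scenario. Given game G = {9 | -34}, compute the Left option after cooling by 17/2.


Original game: {9 | -34} (a switch {a | b} with a > b).
Cooling by t (for t below the temperature (a - b)/2 = 43/2) taxes each move by t: {a | b} cooled by t is {a - t | b + t}.
Cooling amount: t = 17/2
Cooled Left option: 9 - 17/2 = 1/2
Cooled Right option: -34 + 17/2 = -51/2
Cooled game: {1/2 | -51/2}
Left option = 1/2

1/2


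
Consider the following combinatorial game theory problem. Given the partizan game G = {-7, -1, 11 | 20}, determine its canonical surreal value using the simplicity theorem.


Left options: {-7, -1, 11}, max = 11
Right options: {20}, min = 20
All options are numbers and max(Left) < min(Right), so by the simplicity theorem the value is the simplest (earliest-born) number strictly between 11 and 20.
Integers 12 through 19 all lie strictly between 11 and 20.
Among integers, the simplest (lowest birthday = smallest |n|; 0 is born on day 0, +-n on day n) is 12.
No non-integer in the interval can be simpler: if x is a non-integer in the interval, then floor(x) or ceil(x) also lies in the interval (the interval contains an integer), and both are proper prefixes of x's sign expansion, i.e. born earlier. So the game value is 12.
Game value = 12

12


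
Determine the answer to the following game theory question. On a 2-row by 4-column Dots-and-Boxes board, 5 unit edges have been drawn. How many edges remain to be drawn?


Grid: 2 x 4 boxes, i.e. 3 rows and 5 columns of dots.
Horizontal edges: (rows + 1) * cols = 3 * 4 = 12
Vertical edges: rows * (cols + 1) = 2 * 5 = 10
Total edges: 12 + 10 = 22
Edges drawn: 5
Remaining: 22 - 5 = 17

17


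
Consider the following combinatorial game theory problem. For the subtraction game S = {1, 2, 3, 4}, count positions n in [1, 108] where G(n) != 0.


Subtraction set S = {1, 2, 3, 4}, so G(n) = n mod 5.
G(n) = 0 when n is a multiple of 5.
Multiples of 5 in [1, 108]: 21
N-positions (nonzero Grundy) = 108 - 21 = 87

87


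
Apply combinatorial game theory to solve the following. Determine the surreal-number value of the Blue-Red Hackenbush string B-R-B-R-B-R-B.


Edges (from ground): B-R-B-R-B-R-B
By Berlekamp's sign-expansion rule, a Blue-Red Hackenbush stalk has the value of the surreal number whose sign sequence is the edge sequence with B -> + and R -> -.
Sign sequence: +-+-+-+
Trace the sign expansion in the surreal number tree, starting from 0:
Edge 1: B (sign +) -> bounds (0, +inf), value = 1
Edge 2: R (sign -) -> bounds (0, 1), value = 1/2
Edge 3: B (sign +) -> bounds (1/2, 1), value = 3/4
Edge 4: R (sign -) -> bounds (1/2, 3/4), value = 5/8
Edge 5: B (sign +) -> bounds (5/8, 3/4), value = 11/16
Edge 6: R (sign -) -> bounds (5/8, 11/16), value = 21/32
Edge 7: B (sign +) -> bounds (21/32, 11/16), value = 43/64
Game value = 43/64

43/64


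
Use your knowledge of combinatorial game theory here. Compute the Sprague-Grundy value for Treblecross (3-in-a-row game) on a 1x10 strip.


Treblecross: place X on empty cells; 3-in-a-row wins.
Playing within two cells of an existing X lets the opponent win at once, so sensible play treats the cells i-2..i+2 around each X as dead. The player left with no safe cell loses, so this is a normal-play take-away game on strips of safe cells.
Placing X at cell i (0-indexed) of a strip of k safe cells leaves independent strips of sizes max(0, i-2) and max(0, k-i-3). Hence G(k) = mex{ G(max(0,i-2)) XOR G(max(0,k-i-3)) : 0 <= i < k }, with G(0) = 0.
G(1): splits (0,0):0^0=0 -> mex({0}) = 1
G(2): splits (0,0):0^0=0 -> mex({0}) = 1
G(3): splits (0,0):0^0=0 -> mex({0}) = 1
G(4): splits (0,1):0^1=1 (0,0):0^0=0 -> mex({0, 1}) = 2
G(5): splits (0,2):0^1=1 (0,1):0^1=1 (0,0):0^0=0 -> mex({0, 1}) = 2
G(6) = mex({1}) = 0
G(7) = mex({0, 1, 2}) = 3
G(8) = mex({0, 1, 2}) = 3
G(9) = mex({0, 2}) = 1
G(10) = mex({0, 2, 3}) = 1
Therefore G(10) = 1.

1


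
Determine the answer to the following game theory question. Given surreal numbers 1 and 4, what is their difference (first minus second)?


x = 1, y = 4
x - y = 1 - 4 = -3

-3


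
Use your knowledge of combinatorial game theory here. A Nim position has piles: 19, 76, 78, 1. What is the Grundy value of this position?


We need the XOR (exclusive or) of all pile sizes.
After XOR-ing pile 1 (size 19): 0 XOR 19 = 19
After XOR-ing pile 2 (size 76): 19 XOR 76 = 95
After XOR-ing pile 3 (size 78): 95 XOR 78 = 17
After XOR-ing pile 4 (size 1): 17 XOR 1 = 16
The Nim-value of this position is 16.

16


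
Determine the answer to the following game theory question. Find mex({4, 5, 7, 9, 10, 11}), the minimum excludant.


Set = {4, 5, 7, 9, 10, 11}
0 is NOT in the set. This is the mex.
mex = 0

0


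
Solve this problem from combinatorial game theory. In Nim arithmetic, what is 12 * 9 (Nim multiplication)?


Nim multiplication is bilinear over XOR: (u XOR v) * w = (u*w) XOR (v*w).
So we split each operand into its bit components and XOR the pairwise Nim products.
12 = 4 + 8 (as XOR of powers of 2).
9 = 1 + 8 (as XOR of powers of 2).
Using the standard Nim-product table on single bits:
  2*2 = 3,   2*4 = 8,   2*8 = 12,
  4*4 = 6,   4*8 = 11,  8*8 = 13,
and  1*x = x (identity), k*l = l*k (commutative).
Pairwise Nim products:
  4 * 1 = 4
  4 * 8 = 11
  8 * 1 = 8
  8 * 8 = 13
XOR them: 4 XOR 11 XOR 8 XOR 13 = 10.
Result: 12 * 9 = 10 (in Nim).

10


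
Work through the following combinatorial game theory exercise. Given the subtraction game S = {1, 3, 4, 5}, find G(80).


The subtraction set is S = {1, 3, 4, 5}.
G(k) = mex{ G(k - s) : s in S, s <= k }. We compute iteratively: G(0) = 0.
G(1) = mex({0}) = 1
G(2) = mex({1}) = 0
G(3) = mex({0}) = 1
G(4) = mex({0, 1}) = 2
G(5) = mex({0, 1, 2}) = 3
G(6) = mex({0, 1, 3}) = 2
G(7) = mex({0, 1, 2}) = 3
G(8) = mex({1, 2, 3}) = 0
G(9) = mex({0, 2, 3}) = 1
G(10) = mex({1, 2, 3}) = 0
G(11) = mex({0, 2, 3}) = 1
G(12) = mex({0, 1, 3}) = 2
Observe that G(8)..G(12) = 0, 1, 0, 1, 2 repeats G(0)..G(4) = 0, 1, 0, 1, 2.
For k >= max(S) = 5, G(k) is determined by the previous 5 values G(k-5)..G(k-1); a window of 5 consecutive values has recurred shifted by 8, so by induction G(k + 8) = G(k) for all k >= 0: the sequence is periodic from the start with period 8.
One period: G(0..7) = 0, 1, 0, 1, 2, 3, 2, 3.
80 mod 8 = 0, so G(80) = G(0) = 0.

0


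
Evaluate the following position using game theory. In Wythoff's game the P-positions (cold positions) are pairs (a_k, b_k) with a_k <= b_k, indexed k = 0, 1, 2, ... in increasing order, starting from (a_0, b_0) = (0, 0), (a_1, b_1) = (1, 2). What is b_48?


By Wythoff's theorem, a_k = floor(k * phi) and b_k = floor(k * phi^2) = a_k + k, where phi = (1 + sqrt(5))/2 is the golden ratio.
phi = (1 + sqrt(5))/2 = 1.618034
phi^2 = phi + 1 = 2.618034
k = 48
k * phi^2 = 48 * 2.618034 = 125.665631
b_48 = floor(k * phi^2) = 125 (check: a_48 + k = 77 + 48 = 125)

125


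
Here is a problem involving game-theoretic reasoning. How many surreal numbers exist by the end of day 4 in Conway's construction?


Day 0: {|} = 0 is born. Count = 1.
Day n: the number of surreal numbers born by day n is 2^(n+1) - 1.
By day 0: 2^1 - 1 = 1
By day 1: 2^2 - 1 = 3
By day 2: 2^3 - 1 = 7
By day 3: 2^4 - 1 = 15
By day 4: 2^5 - 1 = 31
By day 4: 31 surreal numbers.

31


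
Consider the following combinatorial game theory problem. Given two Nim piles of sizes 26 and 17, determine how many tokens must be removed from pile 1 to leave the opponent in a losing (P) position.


Piles: 26 and 17
Current XOR: 26 XOR 17 = 11 (non-zero, so this is an N-position).
To make the XOR zero, we need to find a move that balances the piles.
For pile 1 (size 26): target = 26 XOR 11 = 17
We reduce pile 1 from 26 to 17.
Tokens removed: 26 - 17 = 9
Verification: 17 XOR 17 = 0

9


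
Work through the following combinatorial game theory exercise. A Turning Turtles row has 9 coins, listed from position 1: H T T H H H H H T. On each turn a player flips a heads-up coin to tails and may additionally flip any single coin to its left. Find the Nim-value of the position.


Coins: H T T H H H H H T
Key fact: a single head at position k behaves exactly like a Nim heap of size k (turning it to T and optionally flipping a coin at j < k corresponds to moving the heap from k to j, or to 0), and heads combine as a disjunctive sum (two heads at the same place would cancel, matching j XOR j = 0). So the Nim-value is the XOR of the 1-indexed positions of the heads.
Face-up positions (1-indexed): [1, 4, 5, 6, 7, 8]
XOR 0 with 1: 0 XOR 1 = 1
XOR 1 with 4: 1 XOR 4 = 5
XOR 5 with 5: 5 XOR 5 = 0
XOR 0 with 6: 0 XOR 6 = 6
XOR 6 with 7: 6 XOR 7 = 1
XOR 1 with 8: 1 XOR 8 = 9
Nim-value = 9

9


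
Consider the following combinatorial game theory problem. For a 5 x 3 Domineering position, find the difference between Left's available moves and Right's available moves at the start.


Board is 5 x 3 (rows x cols).
Left (vertical) placements: (rows-1) * cols = 4 * 3 = 12
Right (horizontal) placements: rows * (cols-1) = 5 * 2 = 10
Advantage = Left - Right = 12 - 10 = 2

2


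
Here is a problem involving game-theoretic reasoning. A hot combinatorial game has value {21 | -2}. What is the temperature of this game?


The game is {21 | -2}, a switch {a | b} with numbers a > b.
Cooling {a | b} by t gives {a - t | b + t}, which stops being hot when a - t = b + t, i.e. at t = (a - b)/2. So the temperature of a switch is (a - b)/2.
Temperature = (Left option - Right option) / 2
= (21 - (-2)) / 2
= 23 / 2
= 23/2

23/2


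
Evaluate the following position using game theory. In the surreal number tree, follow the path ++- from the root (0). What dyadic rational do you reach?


Sign expansion: ++-
Rule: track bounds (lo, hi), initially (-inf, +inf). On '+', the current value becomes lo and we move to the simplest number in (value, hi): value + 1 if hi = +inf, otherwise the midpoint (value + hi)/2. On '-', the current value becomes hi and we move to value - 1 if lo = -inf, otherwise the midpoint (lo + value)/2.
Start at 0.
Step 1: sign = +, move right. Bounds: (0, +inf). Value = 1
Step 2: sign = +, move right. Bounds: (1, +inf). Value = 2
Step 3: sign = -, move left. Bounds: (1, 2). Value = 3/2
The surreal number with sign expansion ++- is 3/2.

3/2


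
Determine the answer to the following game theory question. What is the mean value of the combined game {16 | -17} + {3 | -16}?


G1 = {16 | -17}, G2 = {3 | -16}
Each is a switch {a | b} with numbers a > b; its mean value is (a + b)/2, and mean value is additive over game sums: m(G1 + G2) = m(G1) + m(G2).
Mean of G1 = (16 + (-17))/2 = -1/2 = -1/2
Mean of G2 = (3 + (-16))/2 = -13/2 = -13/2
Mean of G1 + G2 = -1/2 + -13/2 = -7

-7


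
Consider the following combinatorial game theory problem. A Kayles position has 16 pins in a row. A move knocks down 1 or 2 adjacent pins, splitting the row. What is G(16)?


Kayles: a move removes 1 or 2 adjacent pins from a contiguous row.
Removing pins from a row of k leaves two independent rows (a, b) with a + b = k - 1 (one pin) or a + b = k - 2 (two pins); an end removal gives a = 0.
By Sprague-Grundy, G(k) = mex{ G(a) XOR G(b) } over all these splits. G(0) = 0.
G(1): splits (0,0):0^0=0 -> mex({0}) = 1
G(2): splits (0,1):0^1=1 (0,0):0^0=0 -> mex({0, 1}) = 2
G(3): splits (0,2):0^2=2 (1,1):1^1=0 (0,1):0^1=1 -> mex({0, 1, 2}) = 3
G(4): splits (0,3):0^3=3 (1,2):1^2=3 (0,2):0^2=2 (1,1):1^1=0 -> mex({0, 2, 3}) = 1
G(5): splits (0,4):0^1=1 (1,3):1^3=2 (2,2):2^2=0 (0,3):0^3=3 (1,2):1^2=3 -> mex({0, 1, 2, 3}) = 4
G(6) = mex({0, 1, 2, 4}) = 3
G(7) = mex({0, 1, 3, 4, 5}) = 2
G(8) = mex({0, 2, 3, 5, 6}) = 1
G(9) = mex({0, 1, 2, 3, 6, 7}) = 4
G(10) = mex({0, 1, 3, 4, 5, 7}) = 2
G(11) = mex({0, 1, 2, 3, 4, 5}) = 6
G(12) = mex({0, 1, 2, 3, 5, 6, 7}) = 4
G(13) = mex({0, 2, 3, 4, 6, 7}) = 1
G(14) = mex({0, 1, 4, 5, 6, 7}) = 2
G(15) = mex({0, 1, 2, 3, 4, 5, 6}) = 7
G(16) = mex({0, 2, 3, 5, 6, 7}) = 1
Therefore G(16) = 1.

1


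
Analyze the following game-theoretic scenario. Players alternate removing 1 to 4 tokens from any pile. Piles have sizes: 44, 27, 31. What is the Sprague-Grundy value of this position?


Subtraction set: {1, 2, 3, 4}
For this subtraction set, G(n) = n mod 5 (period = max + 1 = 5).
Pile 1 (size 44): G(44) = 44 mod 5 = 4
Pile 2 (size 27): G(27) = 27 mod 5 = 2
Pile 3 (size 31): G(31) = 31 mod 5 = 1
Total Grundy value = XOR of all: 4 XOR 2 XOR 1 = 7

7


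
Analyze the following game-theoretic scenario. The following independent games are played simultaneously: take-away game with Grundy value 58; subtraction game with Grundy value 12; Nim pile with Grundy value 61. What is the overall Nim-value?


By the Sprague-Grundy theorem, the Grundy value of a sum of games is the XOR of individual Grundy values.
take-away game: Grundy value = 58. Running XOR: 0 XOR 58 = 58
subtraction game: Grundy value = 12. Running XOR: 58 XOR 12 = 54
Nim pile: Grundy value = 61. Running XOR: 54 XOR 61 = 11
The combined Grundy value is 11.

11


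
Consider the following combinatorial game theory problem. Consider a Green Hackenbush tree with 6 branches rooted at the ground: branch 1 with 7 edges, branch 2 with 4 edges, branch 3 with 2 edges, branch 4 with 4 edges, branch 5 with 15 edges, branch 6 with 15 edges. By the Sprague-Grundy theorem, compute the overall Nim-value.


The tree has 6 branches from the ground vertex.
In Green Hackenbush, the Nim-value of a simple path of length k is k.
Branch 1: length 7, Nim-value = 7
Branch 2: length 4, Nim-value = 4
Branch 3: length 2, Nim-value = 2
Branch 4: length 4, Nim-value = 4
Branch 5: length 15, Nim-value = 15
Branch 6: length 15, Nim-value = 15
Total Nim-value = XOR of all branch values:
0 XOR 7 = 7
7 XOR 4 = 3
3 XOR 2 = 1
1 XOR 4 = 5
5 XOR 15 = 10
10 XOR 15 = 5
Nim-value of the tree = 5

5


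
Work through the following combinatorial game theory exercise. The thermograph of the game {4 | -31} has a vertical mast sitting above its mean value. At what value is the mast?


Game = {4 | -31}, a switch {a | b} with numbers a > b.
Its thermograph has left wall a - t and right wall b + t, which meet at t = (a - b)/2, where both equal (a + b)/2. So the mast (mean value) is at (a + b)/2.
Mean = (4 + (-31))/2 = -27/2 = -27/2

-27/2


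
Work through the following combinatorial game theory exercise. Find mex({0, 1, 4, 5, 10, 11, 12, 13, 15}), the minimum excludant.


Set = {0, 1, 4, 5, 10, 11, 12, 13, 15}
0 is in the set.
1 is in the set.
2 is NOT in the set. This is the mex.
mex = 2

2


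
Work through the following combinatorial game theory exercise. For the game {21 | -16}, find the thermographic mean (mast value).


Game = {21 | -16}, a switch {a | b} with numbers a > b.
Its thermograph has left wall a - t and right wall b + t, which meet at t = (a - b)/2, where both equal (a + b)/2. So the mast (mean value) is at (a + b)/2.
Mean = (21 + (-16))/2 = 5/2 = 5/2

5/2


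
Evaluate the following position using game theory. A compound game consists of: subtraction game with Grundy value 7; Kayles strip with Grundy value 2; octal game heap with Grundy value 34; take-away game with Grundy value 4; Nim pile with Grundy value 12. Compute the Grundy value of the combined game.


By the Sprague-Grundy theorem, the Grundy value of a sum of games is the XOR of individual Grundy values.
subtraction game: Grundy value = 7. Running XOR: 0 XOR 7 = 7
Kayles strip: Grundy value = 2. Running XOR: 7 XOR 2 = 5
octal game heap: Grundy value = 34. Running XOR: 5 XOR 34 = 39
take-away game: Grundy value = 4. Running XOR: 39 XOR 4 = 35
Nim pile: Grundy value = 12. Running XOR: 35 XOR 12 = 47
The combined Grundy value is 47.

47


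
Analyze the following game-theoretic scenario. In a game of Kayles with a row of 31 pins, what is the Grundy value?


Kayles: a move removes 1 or 2 adjacent pins from a contiguous row.
Removing pins from a row of k leaves two independent rows (a, b) with a + b = k - 1 (one pin) or a + b = k - 2 (two pins); an end removal gives a = 0.
By Sprague-Grundy, G(k) = mex{ G(a) XOR G(b) } over all these splits. G(0) = 0.
G(1): splits (0,0):0^0=0 -> mex({0}) = 1
G(2): splits (0,1):0^1=1 (0,0):0^0=0 -> mex({0, 1}) = 2
G(3): splits (0,2):0^2=2 (1,1):1^1=0 (0,1):0^1=1 -> mex({0, 1, 2}) = 3
G(4): splits (0,3):0^3=3 (1,2):1^2=3 (0,2):0^2=2 (1,1):1^1=0 -> mex({0, 2, 3}) = 1
G(5): splits (0,4):0^1=1 (1,3):1^3=2 (2,2):2^2=0 (0,3):0^3=3 (1,2):1^2=3 -> mex({0, 1, 2, 3}) = 4
G(6) = mex({0, 1, 2, 4}) = 3
G(7) = mex({0, 1, 3, 4, 5}) = 2
G(8) = mex({0, 2, 3, 5, 6}) = 1
G(9) = mex({0, 1, 2, 3, 6, 7}) = 4
G(10) = mex({0, 1, 3, 4, 5, 7}) = 2
G(11) = mex({0, 1, 2, 3, 4, 5}) = 6
G(12) = mex({0, 1, 2, 3, 5, 6, 7}) = 4
G(13) = mex({0, 2, 3, 4, 6, 7}) = 1
G(14) = mex({0, 1, 4, 5, 6, 7}) = 2
G(15) = mex({0, 1, 2, 3, 4, 5, 6}) = 7
G(16) = mex({0, 2, 3, 5, 6, 7}) = 1
G(17) = mex({0, 1, 2, 3, 5, 6, 7}) = 4
G(18) = mex({0, 1, 2, 4, 5, 6}) = 3
G(19) = mex({0, 1, 3, 4, 5, 7}) = 2
G(20) = mex({0, 2, 3, 4, 5, 6, 7}) = 1
G(21) = mex({0, 1, 2, 3, 5, 6, 7}) = 4
G(22) = mex({0, 1, 2, 3, 4, 5, 7}) = 6
G(23) = mex({0, 1, 2, 3, 4, 5, 6}) = 7
G(24) = mex({0, 1, 2, 3, 5, 6, 7}) = 4
G(25) = mex({0, 2, 3, 4, 6, 7}) = 1
G(26) = mex({0, 1, 3, 4, 5, 6, 7}) = 2
G(27) = mex({0, 1, 2, 3, 4, 5, 6, 7}) = 8
G(28) = mex({0, 1, 2, 3, 4, 6, 7, 8}) = 5
G(29) = mex({0, 1, 2, 3, 5, 6, 7, 8, 9}) = 4
G(30) = mex({0, 1, 2, 3, 4, 5, 6, 9, 10}) = 7
G(31) = mex({0, 1, 3, 4, 5, 7, 10, 11}) = 2
Therefore G(31) = 2.

2


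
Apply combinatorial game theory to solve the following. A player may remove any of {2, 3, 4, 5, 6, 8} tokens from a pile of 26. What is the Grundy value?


The subtraction set is S = {2, 3, 4, 5, 6, 8}.
G(k) = mex{ G(k - s) : s in S, s <= k }. We compute iteratively: G(0) = 0.
G(1) = mex({}) = 0
G(2) = mex({0}) = 1
G(3) = mex({0}) = 1
G(4) = mex({0, 1}) = 2
G(5) = mex({0, 1}) = 2
G(6) = mex({0, 1, 2}) = 3
G(7) = mex({0, 1, 2}) = 3
G(8) = mex({0, 1, 2, 3}) = 4
G(9) = mex({0, 1, 2, 3}) = 4
G(10) = mex({1, 2, 3, 4}) = 0
G(11) = mex({1, 2, 3, 4}) = 0
G(12) = mex({0, 2, 3, 4}) = 1
G(13) = mex({0, 2, 3, 4}) = 1
G(14) = mex({0, 1, 3, 4}) = 2
G(15) = mex({0, 1, 3, 4}) = 2
G(16) = mex({0, 1, 2, 4}) = 3
G(17) = mex({0, 1, 2, 4}) = 3
Observe that G(10)..G(17) = 0, 0, 1, 1, 2, 2, 3, 3 repeats G(0)..G(7) = 0, 0, 1, 1, 2, 2, 3, 3.
For k >= max(S) = 8, G(k) is determined by the previous 8 values G(k-8)..G(k-1); a window of 8 consecutive values has recurred shifted by 10, so by induction G(k + 10) = G(k) for all k >= 0: the sequence is periodic from the start with period 10.
One period: G(0..9) = 0, 0, 1, 1, 2, 2, 3, 3, 4, 4.
26 mod 10 = 6, so G(26) = G(6) = 3.

3


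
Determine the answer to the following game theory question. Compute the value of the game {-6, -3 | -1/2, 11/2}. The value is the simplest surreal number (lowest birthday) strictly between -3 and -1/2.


Left options: {-6, -3}, max = -3
Right options: {-1/2, 11/2}, min = -1/2
All options are numbers and max(Left) < min(Right), so by the simplicity theorem the value is the simplest (earliest-born) number strictly between -3 and -1/2.
Integers -2 through -1 all lie strictly between -3 and -1/2.
Among integers, the simplest (lowest birthday = smallest |n|; 0 is born on day 0, +-n on day n) is -1.
No non-integer in the interval can be simpler: if x is a non-integer in the interval, then floor(x) or ceil(x) also lies in the interval (the interval contains an integer), and both are proper prefixes of x's sign expansion, i.e. born earlier. So the game value is -1.
Game value = -1

-1


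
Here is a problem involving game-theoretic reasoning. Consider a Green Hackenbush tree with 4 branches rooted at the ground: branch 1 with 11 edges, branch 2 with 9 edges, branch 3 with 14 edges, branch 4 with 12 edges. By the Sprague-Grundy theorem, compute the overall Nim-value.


The tree has 4 branches from the ground vertex.
In Green Hackenbush, the Nim-value of a simple path of length k is k.
Branch 1: length 11, Nim-value = 11
Branch 2: length 9, Nim-value = 9
Branch 3: length 14, Nim-value = 14
Branch 4: length 12, Nim-value = 12
Total Nim-value = XOR of all branch values:
0 XOR 11 = 11
11 XOR 9 = 2
2 XOR 14 = 12
12 XOR 12 = 0
Nim-value of the tree = 0

0


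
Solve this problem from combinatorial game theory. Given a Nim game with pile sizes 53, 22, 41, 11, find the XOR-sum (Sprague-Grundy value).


We need the XOR (exclusive or) of all pile sizes.
After XOR-ing pile 1 (size 53): 0 XOR 53 = 53
After XOR-ing pile 2 (size 22): 53 XOR 22 = 35
After XOR-ing pile 3 (size 41): 35 XOR 41 = 10
After XOR-ing pile 4 (size 11): 10 XOR 11 = 1
The Nim-value of this position is 1.

1


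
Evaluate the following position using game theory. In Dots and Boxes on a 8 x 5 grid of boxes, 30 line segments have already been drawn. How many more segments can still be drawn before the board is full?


Grid: 8 x 5 boxes, i.e. 9 rows and 6 columns of dots.
Horizontal edges: (rows + 1) * cols = 9 * 5 = 45
Vertical edges: rows * (cols + 1) = 8 * 6 = 48
Total edges: 45 + 48 = 93
Edges drawn: 30
Remaining: 93 - 30 = 63

63


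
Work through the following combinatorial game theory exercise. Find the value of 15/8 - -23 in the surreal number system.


x = 15/8, y = -23
Converting to common denominator: 8
x = 15/8, y = -184/8
x - y = 15/8 - -23 = 199/8

199/8


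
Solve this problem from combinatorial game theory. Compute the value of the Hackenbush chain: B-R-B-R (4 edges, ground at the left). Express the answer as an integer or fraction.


Edges (from ground): B-R-B-R
By Berlekamp's sign-expansion rule, a Blue-Red Hackenbush stalk has the value of the surreal number whose sign sequence is the edge sequence with B -> + and R -> -.
Sign sequence: +-+-
Trace the sign expansion in the surreal number tree, starting from 0:
Edge 1: B (sign +) -> bounds (0, +inf), value = 1
Edge 2: R (sign -) -> bounds (0, 1), value = 1/2
Edge 3: B (sign +) -> bounds (1/2, 1), value = 3/4
Edge 4: R (sign -) -> bounds (1/2, 3/4), value = 5/8
Game value = 5/8

5/8


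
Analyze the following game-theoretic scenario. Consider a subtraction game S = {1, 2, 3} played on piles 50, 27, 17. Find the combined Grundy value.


Subtraction set: {1, 2, 3}
For this subtraction set, G(n) = n mod 4 (period = max + 1 = 4).
Pile 1 (size 50): G(50) = 50 mod 4 = 2
Pile 2 (size 27): G(27) = 27 mod 4 = 3
Pile 3 (size 17): G(17) = 17 mod 4 = 1
Total Grundy value = XOR of all: 2 XOR 3 XOR 1 = 0

0


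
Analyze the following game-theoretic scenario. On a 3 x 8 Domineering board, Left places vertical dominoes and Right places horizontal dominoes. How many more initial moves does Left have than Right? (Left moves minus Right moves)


Board is 3 x 8 (rows x cols).
Left (vertical) placements: (rows-1) * cols = 2 * 8 = 16
Right (horizontal) placements: rows * (cols-1) = 3 * 7 = 21
Advantage = Left - Right = 16 - 21 = -5

-5


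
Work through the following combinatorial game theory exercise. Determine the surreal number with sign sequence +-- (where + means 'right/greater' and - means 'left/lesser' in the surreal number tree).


Sign expansion: +--
Rule: track bounds (lo, hi), initially (-inf, +inf). On '+', the current value becomes lo and we move to the simplest number in (value, hi): value + 1 if hi = +inf, otherwise the midpoint (value + hi)/2. On '-', the current value becomes hi and we move to value - 1 if lo = -inf, otherwise the midpoint (lo + value)/2.
Start at 0.
Step 1: sign = +, move right. Bounds: (0, +inf). Value = 1
Step 2: sign = -, move left. Bounds: (0, 1). Value = 1/2
Step 3: sign = -, move left. Bounds: (0, 1/2). Value = 1/4
The surreal number with sign expansion +-- is 1/4.

1/4


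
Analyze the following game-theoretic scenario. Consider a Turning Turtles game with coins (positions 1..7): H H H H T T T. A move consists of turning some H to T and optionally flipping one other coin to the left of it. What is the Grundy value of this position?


Coins: H H H H T T T
Key fact: a single head at position k behaves exactly like a Nim heap of size k (turning it to T and optionally flipping a coin at j < k corresponds to moving the heap from k to j, or to 0), and heads combine as a disjunctive sum (two heads at the same place would cancel, matching j XOR j = 0). So the Nim-value is the XOR of the 1-indexed positions of the heads.
Face-up positions (1-indexed): [1, 2, 3, 4]
XOR 0 with 1: 0 XOR 1 = 1
XOR 1 with 2: 1 XOR 2 = 3
XOR 3 with 3: 3 XOR 3 = 0
XOR 0 with 4: 0 XOR 4 = 4
Nim-value = 4

4


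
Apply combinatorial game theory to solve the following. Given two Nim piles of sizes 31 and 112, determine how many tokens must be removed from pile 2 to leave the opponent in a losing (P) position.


Piles: 31 and 112
Current XOR: 31 XOR 112 = 111 (non-zero, so this is an N-position).
To make the XOR zero, we need to find a move that balances the piles.
For pile 2 (size 112): target = 112 XOR 111 = 31
We reduce pile 2 from 112 to 31.
Tokens removed: 112 - 31 = 81
Verification: 31 XOR 31 = 0

81


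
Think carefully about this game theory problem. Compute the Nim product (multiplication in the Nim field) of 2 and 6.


Nim multiplication is bilinear over XOR: (u XOR v) * w = (u*w) XOR (v*w).
So we split each operand into its bit components and XOR the pairwise Nim products.
2 = 2 (as XOR of powers of 2).
6 = 2 + 4 (as XOR of powers of 2).
Using the standard Nim-product table on single bits:
  2*2 = 3,   2*4 = 8,   2*8 = 12,
  4*4 = 6,   4*8 = 11,  8*8 = 13,
and  1*x = x (identity), k*l = l*k (commutative).
Pairwise Nim products:
  2 * 2 = 3
  2 * 4 = 8
XOR them: 3 XOR 8 = 11.
Result: 2 * 6 = 11 (in Nim).

11


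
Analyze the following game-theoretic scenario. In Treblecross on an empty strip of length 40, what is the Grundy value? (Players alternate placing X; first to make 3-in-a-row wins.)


Treblecross: place X on empty cells; 3-in-a-row wins.
Playing within two cells of an existing X lets the opponent win at once, so sensible play treats the cells i-2..i+2 around each X as dead. The player left with no safe cell loses, so this is a normal-play take-away game on strips of safe cells.
Placing X at cell i (0-indexed) of a strip of k safe cells leaves independent strips of sizes max(0, i-2) and max(0, k-i-3). Hence G(k) = mex{ G(max(0,i-2)) XOR G(max(0,k-i-3)) : 0 <= i < k }, with G(0) = 0.
G(1): splits (0,0):0^0=0 -> mex({0}) = 1
G(2): splits (0,0):0^0=0 -> mex({0}) = 1
G(3): splits (0,0):0^0=0 -> mex({0}) = 1
G(4): splits (0,1):0^1=1 (0,0):0^0=0 -> mex({0, 1}) = 2
G(5): splits (0,2):0^1=1 (0,1):0^1=1 (0,0):0^0=0 -> mex({0, 1}) = 2
G(6) = mex({1}) = 0
G(7) = mex({0, 1, 2}) = 3
G(8) = mex({0, 1, 2}) = 3
G(9) = mex({0, 2}) = 1
G(10) = mex({0, 2, 3}) = 1
G(11) = mex({0, 3}) = 1
G(12) = mex({1, 3}) = 0
G(13) = mex({0, 1, 2, 3}) = 4
G(14) = mex({0, 1, 2}) = 3
G(15) = mex({0, 1, 2}) = 3
G(16) = mex({0, 1, 2, 4}) = 3
G(17) = mex({0, 1, 3, 4}) = 2
G(18) = mex({0, 1, 3, 4}) = 2
G(19) = mex({0, 1, 3, 5}) = 2
G(20) = mex({0, 1, 2, 3, 5}) = 4
G(21) = mex({0, 1, 2, 3, 5}) = 4
G(22) = mex({1, 2, 6}) = 0
G(23) = mex({0, 1, 2, 3, 4, 6}) = 5
G(24) = mex({0, 1, 2, 3, 4}) = 5
G(25) = mex({0, 1, 3, 4, 7}) = 2
G(26) = mex({0, 1, 3, 4, 5, 7}) = 2
G(27) = mex({0, 1, 3, 5}) = 2
G(28) = mex({0, 1, 2, 5}) = 3
G(29) = mex({0, 1, 2, 4, 5, 6}) = 3
G(30) = mex({1, 2, 4, 6}) = 0
G(31) = mex({0, 1, 2, 3, 4, 6}) = 5
G(32) = mex({1, 2, 3, 4, 7}) = 0
G(33) = mex({0, 3, 7}) = 1
G(34) = mex({0, 2, 3, 5, 7}) = 1
G(35) = mex({0, 2, 3, 5, 6}) = 1
G(36) = mex({0, 1, 2, 5, 6}) = 3
G(37) = mex({0, 1, 2, 4, 5, 6}) = 3
G(38) = mex({0, 1, 2, 4}) = 3
G(39) = mex({0, 1, 2, 3, 4, 7}) = 5
G(40) = mex({0, 1, 2, 3, 4, 5, 7}) = 6
Therefore G(40) = 6.

6


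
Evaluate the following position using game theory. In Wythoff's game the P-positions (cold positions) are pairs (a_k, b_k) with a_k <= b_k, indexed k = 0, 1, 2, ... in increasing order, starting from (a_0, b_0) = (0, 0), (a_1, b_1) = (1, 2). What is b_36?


By Wythoff's theorem, a_k = floor(k * phi) and b_k = floor(k * phi^2) = a_k + k, where phi = (1 + sqrt(5))/2 is the golden ratio.
phi = (1 + sqrt(5))/2 = 1.618034
phi^2 = phi + 1 = 2.618034
k = 36
k * phi^2 = 36 * 2.618034 = 94.249224
b_36 = floor(k * phi^2) = 94 (check: a_36 + k = 58 + 36 = 94)

94


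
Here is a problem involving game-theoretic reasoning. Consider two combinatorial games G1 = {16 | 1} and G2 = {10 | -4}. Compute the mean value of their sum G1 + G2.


G1 = {16 | 1}, G2 = {10 | -4}
Each is a switch {a | b} with numbers a > b; its mean value is (a + b)/2, and mean value is additive over game sums: m(G1 + G2) = m(G1) + m(G2).
Mean of G1 = (16 + (1))/2 = 17/2 = 17/2
Mean of G2 = (10 + (-4))/2 = 6/2 = 3
Mean of G1 + G2 = 17/2 + 3 = 23/2

23/2


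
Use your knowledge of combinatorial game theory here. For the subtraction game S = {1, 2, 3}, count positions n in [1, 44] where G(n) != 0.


Subtraction set S = {1, 2, 3}, so G(n) = n mod 4.
G(n) = 0 when n is a multiple of 4.
Multiples of 4 in [1, 44]: 11
N-positions (nonzero Grundy) = 44 - 11 = 33

33


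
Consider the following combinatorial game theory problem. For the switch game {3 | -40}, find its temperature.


The game is {3 | -40}, a switch {a | b} with numbers a > b.
Cooling {a | b} by t gives {a - t | b + t}, which stops being hot when a - t = b + t, i.e. at t = (a - b)/2. So the temperature of a switch is (a - b)/2.
Temperature = (Left option - Right option) / 2
= (3 - (-40)) / 2
= 43 / 2
= 43/2

43/2


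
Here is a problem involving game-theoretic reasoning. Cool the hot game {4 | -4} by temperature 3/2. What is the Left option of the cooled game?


Original game: {4 | -4} (a switch {a | b} with a > b).
Cooling by t (for t below the temperature (a - b)/2 = 4) taxes each move by t: {a | b} cooled by t is {a - t | b + t}.
Cooling amount: t = 3/2
Cooled Left option: 4 - 3/2 = 5/2
Cooled Right option: -4 + 3/2 = -5/2
Cooled game: {5/2 | -5/2}
Left option = 5/2

5/2


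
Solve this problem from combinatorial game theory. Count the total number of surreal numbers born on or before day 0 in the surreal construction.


Day 0: {|} = 0 is born. Count = 1.
Day n: the number of surreal numbers born by day n is 2^(n+1) - 1.
By day 0: 2^1 - 1 = 1
By day 0: 1 surreal numbers.

1


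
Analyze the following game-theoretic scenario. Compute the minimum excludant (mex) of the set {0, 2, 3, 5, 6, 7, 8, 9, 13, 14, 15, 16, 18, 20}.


Set = {0, 2, 3, 5, 6, 7, 8, 9, 13, 14, 15, 16, 18, 20}
0 is in the set.
1 is NOT in the set. This is the mex.
mex = 1

1


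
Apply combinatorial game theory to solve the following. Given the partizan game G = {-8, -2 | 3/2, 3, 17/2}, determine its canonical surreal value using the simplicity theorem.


Left options: {-8, -2}, max = -2
Right options: {3/2, 3, 17/2}, min = 3/2
All options are numbers and max(Left) < min(Right), so by the simplicity theorem the value is the simplest (earliest-born) number strictly between -2 and 3/2.
Integers -1 through 1 all lie strictly between -2 and 3/2.
Among integers, the simplest (lowest birthday = smallest |n|; 0 is born on day 0, +-n on day n) is 0.
No non-integer in the interval can be simpler: if x is a non-integer in the interval, then floor(x) or ceil(x) also lies in the interval (the interval contains an integer), and both are proper prefixes of x's sign expansion, i.e. born earlier. So the game value is 0.
Game value = 0

0


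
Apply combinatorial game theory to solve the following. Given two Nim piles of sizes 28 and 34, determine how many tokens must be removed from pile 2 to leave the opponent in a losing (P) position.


Piles: 28 and 34
Current XOR: 28 XOR 34 = 62 (non-zero, so this is an N-position).
To make the XOR zero, we need to find a move that balances the piles.
For pile 2 (size 34): target = 34 XOR 62 = 28
We reduce pile 2 from 34 to 28.
Tokens removed: 34 - 28 = 6
Verification: 28 XOR 28 = 0

6


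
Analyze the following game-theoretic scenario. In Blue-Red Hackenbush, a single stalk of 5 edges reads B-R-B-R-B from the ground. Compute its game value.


Edges (from ground): B-R-B-R-B
By Berlekamp's sign-expansion rule, a Blue-Red Hackenbush stalk has the value of the surreal number whose sign sequence is the edge sequence with B -> + and R -> -.
Sign sequence: +-+-+
Trace the sign expansion in the surreal number tree, starting from 0:
Edge 1: B (sign +) -> bounds (0, +inf), value = 1
Edge 2: R (sign -) -> bounds (0, 1), value = 1/2
Edge 3: B (sign +) -> bounds (1/2, 1), value = 3/4
Edge 4: R (sign -) -> bounds (1/2, 3/4), value = 5/8
Edge 5: B (sign +) -> bounds (5/8, 3/4), value = 11/16
Game value = 11/16

11/16


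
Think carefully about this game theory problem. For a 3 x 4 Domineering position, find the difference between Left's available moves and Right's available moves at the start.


Board is 3 x 4 (rows x cols).
Left (vertical) placements: (rows-1) * cols = 2 * 4 = 8
Right (horizontal) placements: rows * (cols-1) = 3 * 3 = 9
Advantage = Left - Right = 8 - 9 = -1

-1


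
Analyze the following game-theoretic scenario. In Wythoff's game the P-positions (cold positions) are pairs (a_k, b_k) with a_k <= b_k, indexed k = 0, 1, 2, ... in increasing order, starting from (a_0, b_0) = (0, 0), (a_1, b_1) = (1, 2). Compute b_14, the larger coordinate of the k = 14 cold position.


By Wythoff's theorem, a_k = floor(k * phi) and b_k = floor(k * phi^2) = a_k + k, where phi = (1 + sqrt(5))/2 is the golden ratio.
phi = (1 + sqrt(5))/2 = 1.618034
phi^2 = phi + 1 = 2.618034
k = 14
k * phi^2 = 14 * 2.618034 = 36.652476
b_14 = floor(k * phi^2) = 36 (check: a_14 + k = 22 + 14 = 36)

36


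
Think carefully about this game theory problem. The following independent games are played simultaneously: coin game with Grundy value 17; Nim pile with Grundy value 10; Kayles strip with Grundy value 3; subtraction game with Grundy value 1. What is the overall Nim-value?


By the Sprague-Grundy theorem, the Grundy value of a sum of games is the XOR of individual Grundy values.
coin game: Grundy value = 17. Running XOR: 0 XOR 17 = 17
Nim pile: Grundy value = 10. Running XOR: 17 XOR 10 = 27
Kayles strip: Grundy value = 3. Running XOR: 27 XOR 3 = 24
subtraction game: Grundy value = 1. Running XOR: 24 XOR 1 = 25
The combined Grundy value is 25.

25


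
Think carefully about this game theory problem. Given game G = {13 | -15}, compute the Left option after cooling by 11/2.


Original game: {13 | -15} (a switch {a | b} with a > b).
Cooling by t (for t below the temperature (a - b)/2 = 14) taxes each move by t: {a | b} cooled by t is {a - t | b + t}.
Cooling amount: t = 11/2
Cooled Left option: 13 - 11/2 = 15/2
Cooled Right option: -15 + 11/2 = -19/2
Cooled game: {15/2 | -19/2}
Left option = 15/2

15/2


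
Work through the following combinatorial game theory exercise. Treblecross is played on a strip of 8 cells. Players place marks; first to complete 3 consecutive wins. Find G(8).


Treblecross: place X on empty cells; 3-in-a-row wins.
Playing within two cells of an existing X lets the opponent win at once, so sensible play treats the cells i-2..i+2 around each X as dead. The player left with no safe cell loses, so this is a normal-play take-away game on strips of safe cells.
Placing X at cell i (0-indexed) of a strip of k safe cells leaves independent strips of sizes max(0, i-2) and max(0, k-i-3). Hence G(k) = mex{ G(max(0,i-2)) XOR G(max(0,k-i-3)) : 0 <= i < k }, with G(0) = 0.
G(1): splits (0,0):0^0=0 -> mex({0}) = 1
G(2): splits (0,0):0^0=0 -> mex({0}) = 1
G(3): splits (0,0):0^0=0 -> mex({0}) = 1
G(4): splits (0,1):0^1=1 (0,0):0^0=0 -> mex({0, 1}) = 2
G(5): splits (0,2):0^1=1 (0,1):0^1=1 (0,0):0^0=0 -> mex({0, 1}) = 2
G(6) = mex({1}) = 0
G(7) = mex({0, 1, 2}) = 3
G(8) = mex({0, 1, 2}) = 3
Therefore G(8) = 3.

3


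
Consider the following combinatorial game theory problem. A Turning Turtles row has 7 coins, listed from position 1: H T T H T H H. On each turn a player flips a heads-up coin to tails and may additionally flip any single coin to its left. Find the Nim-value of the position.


Coins: H T T H T H H
Key fact: a single head at position k behaves exactly like a Nim heap of size k (turning it to T and optionally flipping a coin at j < k corresponds to moving the heap from k to j, or to 0), and heads combine as a disjunctive sum (two heads at the same place would cancel, matching j XOR j = 0). So the Nim-value is the XOR of the 1-indexed positions of the heads.
Face-up positions (1-indexed): [1, 4, 6, 7]
XOR 0 with 1: 0 XOR 1 = 1
XOR 1 with 4: 1 XOR 4 = 5
XOR 5 with 6: 5 XOR 6 = 3
XOR 3 with 7: 3 XOR 7 = 4
Nim-value = 4

4


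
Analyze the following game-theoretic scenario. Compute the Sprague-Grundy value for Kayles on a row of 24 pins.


Kayles: a move removes 1 or 2 adjacent pins from a contiguous row.
Removing pins from a row of k leaves two independent rows (a, b) with a + b = k - 1 (one pin) or a + b = k - 2 (two pins); an end removal gives a = 0.
By Sprague-Grundy, G(k) = mex{ G(a) XOR G(b) } over all these splits. G(0) = 0.
G(1): splits (0,0):0^0=0 -> mex({0}) = 1
G(2): splits (0,1):0^1=1 (0,0):0^0=0 -> mex({0, 1}) = 2
G(3): splits (0,2):0^2=2 (1,1):1^1=0 (0,1):0^1=1 -> mex({0, 1, 2}) = 3
G(4): splits (0,3):0^3=3 (1,2):1^2=3 (0,2):0^2=2 (1,1):1^1=0 -> mex({0, 2, 3}) = 1
G(5): splits (0,4):0^1=1 (1,3):1^3=2 (2,2):2^2=0 (0,3):0^3=3 (1,2):1^2=3 -> mex({0, 1, 2, 3}) = 4
G(6) = mex({0, 1, 2, 4}) = 3
G(7) = mex({0, 1, 3, 4, 5}) = 2
G(8) = mex({0, 2, 3, 5, 6}) = 1
G(9) = mex({0, 1, 2, 3, 6, 7}) = 4
G(10) = mex({0, 1, 3, 4, 5, 7}) = 2
G(11) = mex({0, 1, 2, 3, 4, 5}) = 6
G(12) = mex({0, 1, 2, 3, 5, 6, 7}) = 4
G(13) = mex({0, 2, 3, 4, 6, 7}) = 1
G(14) = mex({0, 1, 4, 5, 6, 7}) = 2
G(15) = mex({0, 1, 2, 3, 4, 5, 6}) = 7
G(16) = mex({0, 2, 3, 5, 6, 7}) = 1
G(17) = mex({0, 1, 2, 3, 5, 6, 7}) = 4
G(18) = mex({0, 1, 2, 4, 5, 6}) = 3
G(19) = mex({0, 1, 3, 4, 5, 7}) = 2
G(20) = mex({0, 2, 3, 4, 5, 6, 7}) = 1
G(21) = mex({0, 1, 2, 3, 5, 6, 7}) = 4
G(22) = mex({0, 1, 2, 3, 4, 5, 7}) = 6
G(23) = mex({0, 1, 2, 3, 4, 5, 6}) = 7
G(24) = mex({0, 1, 2, 3, 5, 6, 7}) = 4
Therefore G(24) = 4.

4


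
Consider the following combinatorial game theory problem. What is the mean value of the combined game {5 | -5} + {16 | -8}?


G1 = {5 | -5}, G2 = {16 | -8}
Each is a switch {a | b} with numbers a > b; its mean value is (a + b)/2, and mean value is additive over game sums: m(G1 + G2) = m(G1) + m(G2).
Mean of G1 = (5 + (-5))/2 = 0/2 = 0
Mean of G2 = (16 + (-8))/2 = 8/2 = 4
Mean of G1 + G2 = 0 + 4 = 4

4


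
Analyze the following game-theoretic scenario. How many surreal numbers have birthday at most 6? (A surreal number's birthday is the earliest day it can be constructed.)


Day 0: {|} = 0 is born. Count = 1.
Day n: the number of surreal numbers born by day n is 2^(n+1) - 1.
By day 0: 2^1 - 1 = 1
By day 1: 2^2 - 1 = 3
By day 2: 2^3 - 1 = 7
By day 3: 2^4 - 1 = 15
By day 4: 2^5 - 1 = 31
By day 5: 2^6 - 1 = 63
By day 6: 2^7 - 1 = 127
By day 6: 127 surreal numbers.

127


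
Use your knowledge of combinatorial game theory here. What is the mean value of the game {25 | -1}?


Game = {25 | -1}, a switch {a | b} with numbers a > b.
Its thermograph has left wall a - t and right wall b + t, which meet at t = (a - b)/2, where both equal (a + b)/2. So the mast (mean value) is at (a + b)/2.
Mean = (25 + (-1))/2 = 24/2 = 12

12
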